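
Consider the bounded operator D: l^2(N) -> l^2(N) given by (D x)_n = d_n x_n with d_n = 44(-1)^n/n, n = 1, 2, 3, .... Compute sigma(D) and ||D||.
sigma(D) = {44(-1)^n/n : n ≥ 1} ∪ {0}; ||D|| = 44

A bounded diagonal operator on l^2 with diagonal entries d_n has spectrum equal to the closure of {d_n : n ≥ 1}: every d_n is an eigenvalue (with eigenvector e_n), so {d_n} ⊂ sigma(D); the spectrum is closed, so its closure is too; and for lambda not in the closure, (D - lambda I) has bounded inverse (the diagonal entries 1/(d_n - lambda) are bounded). For our sequence d_n = 44(-1)^n/n, n = 1, 2, 3, ...:
  - {d_n} = {44(-1)^n/n : n ≥ 1}; the only limit point is 0
  - closure = {44(-1)^n/n : n ≥ 1} ∪ {0}
For the norm: a diagonal operator has ||D|| = sup_n |d_n|. Here |d_n| = 44/n is decreasing, so sup_n |d_n| = |d_1| = 44. So ||D|| = 44.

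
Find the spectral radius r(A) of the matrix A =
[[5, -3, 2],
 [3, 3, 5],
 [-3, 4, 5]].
r(A) ≈ 8.6496

The eigenvalues of A are the roots of its characteristic polynomial. With M = A (coefficients from the trace, the sum of principal 2x2 minors, and det A):
  p(λ) = det(λ I - M) = λ^3 - 13λ^2 + 50λ - 107.
No integer candidate from the rational root theorem (±divisors of 107) is a root, so the roots are irrational. The cubic discriminant is Δ = -75039 < 0, so there is one real root and a complex-conjugate pair. p(8) = -27 and p(9) = 19 have opposite signs, so a root lies in (8, 9); Newton's method refines it to λ ≈ 8.6496. Dividing out (λ - (8.6496)) leaves approximately λ^2 - 4.3504λ + 12.3706. For λ^2 - 4.3504λ + 12.3706 the discriminant is -30.5559. It is negative, so the remaining roots are the complex-conjugate pair λ ≈ 2.1752 ± 2.7639i. Their product equals the constant term, so |λ|^2 ≈ 12.3706 and |λ| ≈ 3.5172.
Thus the eigenvalues (to 4 decimals) are 8.6496 (modulus 8.6496); 2.1752 ± 2.7639i (modulus 3.5172). The spectral radius is the largest modulus: r(A) ≈ 8.6496. (Cross-check: r(A) ≤ ||A||_2 ≈ 8.6538; equality holds whenever A is normal, though it can also hold for some non-normal A.)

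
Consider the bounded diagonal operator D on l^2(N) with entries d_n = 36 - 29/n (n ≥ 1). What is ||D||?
||D|| = 36

For a diagonal operator on l^2 with entries d_n, ||D|| = sup_n |d_n|. Here d_1 = 7, d_2 = 43/2, ..., and d_n = 36 - 29/n increases monotonically toward 36. All terms lie in [7, 36), so |d_n| = d_n and the supremum is the limit 36, which is not attained by any individual d_n. Hence ||D|| = 36.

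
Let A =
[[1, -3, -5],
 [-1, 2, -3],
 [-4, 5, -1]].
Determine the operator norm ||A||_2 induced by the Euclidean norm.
||A||_2 ≈ 7.4275 (= sqrt(largest eigenvalue of A^T A))

||A||_2 = sigma_max(A) = sqrt(lambda_max(A^T A)). Form the symmetric matrix M = A^T A =
[[18, -25, 2],
 [-25, 38, 4],
 [2, 4, 35]].
Its characteristic polynomial (trace, sum of principal 2x2 minors, determinant of M give the coefficients) is
  p(λ) = det(λ I - M) = λ^3 - 91λ^2 + 1999λ - 1225.
No integer candidate from the rational root theorem (±divisors of 1225) is a root, so the roots are irrational. The cubic discriminant is Δ = 1416938960 > 0, so there are three distinct real roots. p(0) = -1225 and p(1) = 684 have opposite signs, so a root lies in (0, 1); Newton's method refines it to λ ≈ 0.6308. p(35) = 140 and p(36) = -541 have opposite signs, so a root lies in (35, 36); Newton's method refines it to λ ≈ 35.202. p(55) = -180 and p(56) = 959 have opposite signs, so a root lies in (55, 56); Newton's method refines it to λ ≈ 55.1672. Check (Vieta): the three roots sum to 91, matching tr M = 91.
So the eigenvalues of A^T A are ≈ 0.6308, 35.202, 55.1672 (all ≥ 0, as they must be for A^T A). The largest is λ_max ≈ 55.1672, hence ||A||_2 = sqrt(λ_max) ≈ 7.4275.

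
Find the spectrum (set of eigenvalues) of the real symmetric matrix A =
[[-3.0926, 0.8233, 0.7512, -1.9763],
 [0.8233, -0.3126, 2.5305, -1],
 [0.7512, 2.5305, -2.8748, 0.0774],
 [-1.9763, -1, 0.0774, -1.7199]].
sigma(A) ≈ {-5, -4, -1, 2}

A is real symmetric, so its spectrum consists of real eigenvalues. Expanding the characteristic polynomial of the displayed matrix gives
  det(λ I - A) = p(λ) = λ^4 + (8)λ^3 + (9)λ^2 + (-38)λ + (-40.001).
Solving p(λ) = 0 yields eigenvalues ≈ -5, -4, -1, 2. (A is shown rounded to 4 decimals, so these recover the underlying integer eigenvalues to within that precision.)
Verification: the trace of A = -8 equals the sum of eigenvalues -8, and det(A) ≈ -40.0010 matches the eigenvalue product -40.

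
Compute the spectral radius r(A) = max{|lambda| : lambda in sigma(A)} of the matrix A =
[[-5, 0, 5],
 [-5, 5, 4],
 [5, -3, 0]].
r(A) ≈ 7.2867

The eigenvalues of A are the roots of its characteristic polynomial. With M = A (coefficients from the trace, the sum of principal 2x2 minors, and det A):
  p(λ) = det(λ I - M) = λ^3 - 38λ + 110.
No integer candidate from the rational root theorem (±divisors of 110) is a root, so the roots are irrational. The cubic discriminant is Δ = -107212 < 0, so there is one real root and a complex-conjugate pair. p(-8) = -98 and p(-7) = 33 have opposite signs, so a root lies in (-8, -7); Newton's method refines it to λ ≈ -7.2867. Dividing out (λ - (-7.2867)) leaves approximately λ^2 - 7.2867λ + 15.096. For λ^2 - 7.2867λ + 15.096 the discriminant is -7.288. It is negative, so the remaining roots are the complex-conjugate pair λ ≈ 3.6433 ± 1.3498i. Their product equals the constant term, so |λ|^2 ≈ 15.096 and |λ| ≈ 3.8854.
Thus the eigenvalues (to 4 decimals) are -7.2867 (modulus 7.2867); 3.6433 ± 1.3498i (modulus 3.8854). The spectral radius is the largest modulus: r(A) ≈ 7.2867. (Cross-check: r(A) ≤ ||A||_2 ≈ 11.2788; equality holds whenever A is normal, though it can also hold for some non-normal A.)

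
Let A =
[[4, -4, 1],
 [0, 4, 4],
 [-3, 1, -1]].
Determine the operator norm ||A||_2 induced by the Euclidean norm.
||A||_2 ≈ 7.0032 (= sqrt(largest eigenvalue of A^T A))

||A||_2 = sigma_max(A) = sqrt(lambda_max(A^T A)). Form the symmetric matrix M = A^T A =
[[25, -19, 7],
 [-19, 33, 11],
 [7, 11, 18]].
Its characteristic polynomial (trace, sum of principal 2x2 minors, determinant of M give the coefficients) is
  p(λ) = det(λ I - M) = λ^3 - 76λ^2 + 1338λ - 784.
No integer candidate from the rational root theorem (±divisors of 784) is a root, so the roots are irrational. The cubic discriminant is Δ = 800860064 > 0, so there are three distinct real roots. p(0) = -784 and p(1) = 479 have opposite signs, so a root lies in (0, 1); Newton's method refines it to λ ≈ 0.6067. p(26) = 204 and p(27) = -379 have opposite signs, so a root lies in (26, 27); Newton's method refines it to λ ≈ 26.3486. p(49) = -49 and p(50) = 1116 have opposite signs, so a root lies in (49, 50); Newton's method refines it to λ ≈ 49.0447. Check (Vieta): the three roots sum to 76, matching tr M = 76.
So the eigenvalues of A^T A are ≈ 0.6067, 26.3486, 49.0447 (all ≥ 0, as they must be for A^T A). The largest is λ_max ≈ 49.0447, hence ||A||_2 = sqrt(λ_max) ≈ 7.0032.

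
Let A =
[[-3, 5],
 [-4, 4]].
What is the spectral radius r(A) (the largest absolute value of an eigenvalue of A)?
r(A) = sqrt(8) ≈ 2.8284

The eigenvalues of A are the roots of its characteristic polynomial. With M = A (coefficients from the trace and determinant):
  p(λ) = det(λ I - M) = λ^2 - λ + 8.
For λ^2 - λ + 8 the discriminant is -31. It is negative, so the roots are the complex-conjugate pair λ = 1/2 ± (sqrt(31)/2) i ≈ 0.5 ± 2.7839i. For a conjugate pair the product of the roots equals the constant term, so |λ|^2 = 8 and |λ| = sqrt(8) ≈ 2.8284.
Thus the eigenvalues (to 4 decimals) are 0.5 ± 2.7839i (modulus 2.8284). The spectral radius is the largest modulus: r(A) = sqrt(8) ≈ 2.8284. (Cross-check: r(A) ≤ ||A||_2 ≈ 8.0632; equality holds whenever A is normal, though it can also hold for some non-normal A.)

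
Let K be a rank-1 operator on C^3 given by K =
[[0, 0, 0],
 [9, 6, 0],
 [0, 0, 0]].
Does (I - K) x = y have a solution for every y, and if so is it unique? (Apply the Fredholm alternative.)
(I - K) is invertible (det(I - K) = -5 ≠ 0), so for every y in C^3 the equation (I - K) x = y has a unique solution.

K has rank 1, so it is an outer product K = u v^T: every row of K is a multiple of one row vector. Reading off the entries, u = (0, -3, 0) and v = (-3, -2, 0) (row i of K equals u_i·v^T). A rank-one matrix u v^T satisfies K u = u (v·u) and kills the (2)-dimensional subspace v^⊥, so its characteristic polynomial is lambda^2 (lambda - v·u) with v·u = tr K = 6. Hence the eigenvalues of I - K are 1 (multiplicity 2) and 1 - (6) = -5, so det(I - K) = -5. (Direct check: I - K =
[[1, 0, 0],
 [-9, -5, 0],
 [0, 0, 1]]
has determinant -5.) The finite-dimensional Fredholm alternative says: either (I - K) is invertible, or ker(I - K) ≠ {0} and then range(I - K) = ker((I - K)^*)^⊥, with dim ker(I - K) = dim ker((I - K)^*). Since det(I - K) ≠ 0, 1 is not an eigenvalue of K and ker(I - K) = {0}, so we are in the first case: for every y there is a unique x = (I - K)^(-1) y. Explicitly, by the Sherman–Morrison formula, (I - u v^T)^(-1) = I + u v^T/(1 - v·u), i.e. (I - K)^(-1) = I + K/(-5).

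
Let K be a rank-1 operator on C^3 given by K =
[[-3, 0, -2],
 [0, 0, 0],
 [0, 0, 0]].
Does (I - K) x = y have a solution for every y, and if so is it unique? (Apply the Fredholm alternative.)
(I - K) is invertible (det(I - K) = 4 ≠ 0), so for every y in C^3 the equation (I - K) x = y has a unique solution.

K has rank 1, so it is an outer product K = u v^T: every row of K is a multiple of one row vector. Reading off the entries, u = (1, 0, 0) and v = (-3, 0, -2) (row i of K equals u_i·v^T). A rank-one matrix u v^T satisfies K u = u (v·u) and kills the (2)-dimensional subspace v^⊥, so its characteristic polynomial is lambda^2 (lambda - v·u) with v·u = tr K = -3. Hence the eigenvalues of I - K are 1 (multiplicity 2) and 1 - (-3) = 4, so det(I - K) = 4. (Direct check: I - K =
[[4, 0, 2],
 [0, 1, 0],
 [0, 0, 1]]
has determinant 4.) The finite-dimensional Fredholm alternative says: either (I - K) is invertible, or ker(I - K) ≠ {0} and then range(I - K) = ker((I - K)^*)^⊥, with dim ker(I - K) = dim ker((I - K)^*). Since det(I - K) ≠ 0, 1 is not an eigenvalue of K and ker(I - K) = {0}, so we are in the first case: for every y there is a unique x = (I - K)^(-1) y. Explicitly, by the Sherman–Morrison formula, (I - u v^T)^(-1) = I + u v^T/(1 - v·u), i.e. (I - K)^(-1) = I + K/(4).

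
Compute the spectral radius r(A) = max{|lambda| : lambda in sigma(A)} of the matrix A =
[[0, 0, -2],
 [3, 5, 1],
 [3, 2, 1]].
r(A) ≈ 4.9139

The eigenvalues of A are the roots of its characteristic polynomial. With M = A (coefficients from the trace, the sum of principal 2x2 minors, and det A):
  p(λ) = det(λ I - M) = λ^3 - 6λ^2 + 9λ - 18.
No integer candidate from the rational root theorem (±divisors of 18) is a root, so the roots are irrational. The cubic discriminant is Δ = -6804 < 0, so there is one real root and a complex-conjugate pair. p(4) = -14 and p(5) = 2 have opposite signs, so a root lies in (4, 5); Newton's method refines it to λ ≈ 4.9139. Dividing out (λ - (4.9139)) leaves approximately λ^2 - 1.0861λ + 3.6631. For λ^2 - 1.0861λ + 3.6631 the discriminant is -13.4727. It is negative, so the remaining roots are the complex-conjugate pair λ ≈ 0.543 ± 1.8353i. Their product equals the constant term, so |λ|^2 ≈ 3.6631 and |λ| ≈ 1.9139.
Thus the eigenvalues (to 4 decimals) are 4.9139 (modulus 4.9139); 0.543 ± 1.8353i (modulus 1.9139). The spectral radius is the largest modulus: r(A) ≈ 4.9139. (Cross-check: r(A) ≤ ||A||_2 ≈ 6.8748; equality holds whenever A is normal, though it can also hold for some non-normal A.)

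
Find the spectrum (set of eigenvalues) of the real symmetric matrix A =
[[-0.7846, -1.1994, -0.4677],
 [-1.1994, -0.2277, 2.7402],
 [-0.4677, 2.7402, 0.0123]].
sigma(A) ≈ {-3, -1, 3}

A is real symmetric, so its spectrum consists of real eigenvalues. Expanding the characteristic polynomial of the displayed matrix gives
  det(λ I - A) = p(λ) = λ^3 + (1)λ^2 + (-9)λ + (-9).
Solving p(λ) = 0 yields eigenvalues ≈ -3, -1, 3. (A is shown rounded to 4 decimals, so these recover the underlying integer eigenvalues to within that precision.)
Verification: the trace of A = -1 equals the sum of eigenvalues -1, and det(A) ≈ 8.9999 matches the eigenvalue product 9.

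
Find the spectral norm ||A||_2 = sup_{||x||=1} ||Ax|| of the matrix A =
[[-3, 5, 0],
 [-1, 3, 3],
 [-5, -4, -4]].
||A||_2 ≈ 8.3122 (= sqrt(largest eigenvalue of A^T A))

||A||_2 = sigma_max(A) = sqrt(lambda_max(A^T A)). Form the symmetric matrix M = A^T A =
[[35, 2, 17],
 [2, 50, 25],
 [17, 25, 25]].
Its characteristic polynomial (trace, sum of principal 2x2 minors, determinant of M give the coefficients) is
  p(λ) = det(λ I - M) = λ^3 - 110λ^2 + 2957λ - 9025.
No integer candidate from the rational root theorem (±divisors of 9025) is a root, so the roots are irrational. The cubic discriminant is Δ = 4970171553 > 0, so there are three distinct real roots. p(3) = -1117 and p(4) = 1107 have opposite signs, so a root lies in (3, 4); Newton's method refines it to λ ≈ 3.4911. p(37) = 447 and p(38) = -627 have opposite signs, so a root lies in (37, 38); Newton's method refines it to λ ≈ 37.4157. p(69) = -193 and p(70) = 1965 have opposite signs, so a root lies in (69, 70); Newton's method refines it to λ ≈ 69.0933. Check (Vieta): the three roots sum to 110, matching tr M = 110.
So the eigenvalues of A^T A are ≈ 3.4911, 37.4157, 69.0933 (all ≥ 0, as they must be for A^T A). The largest is λ_max ≈ 69.0933, hence ||A||_2 = sqrt(λ_max) ≈ 8.3122.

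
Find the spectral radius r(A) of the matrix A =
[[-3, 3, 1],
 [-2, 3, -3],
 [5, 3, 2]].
r(A) ≈ 4.9846

The eigenvalues of A are the roots of its characteristic polynomial. With M = A (coefficients from the trace, the sum of principal 2x2 minors, and det A):
  p(λ) = det(λ I - M) = λ^3 - 2λ^2 + λ + 99.
No integer candidate from the rational root theorem (±divisors of 99) is a root, so the roots are irrational. The cubic discriminant is Δ = -265023 < 0, so there is one real root and a complex-conjugate pair. p(-4) = -1 and p(-3) = 51 have opposite signs, so a root lies in (-4, -3); Newton's method refines it to λ ≈ -3.9846. Dividing out (λ - (-3.9846)) leaves approximately λ^2 - 5.9846λ + 24.8459. For λ^2 - 5.9846λ + 24.8459 the discriminant is -63.5685. It is negative, so the remaining roots are the complex-conjugate pair λ ≈ 2.9923 ± 3.9865i. Their product equals the constant term, so |λ|^2 ≈ 24.8459 and |λ| ≈ 4.9846.
Thus the eigenvalues (to 4 decimals) are -3.9846 (modulus 3.9846); 2.9923 ± 3.9865i (modulus 4.9846). The spectral radius is the largest modulus: r(A) ≈ 4.9846. (Cross-check: r(A) ≤ ||A||_2 ≈ 6.61; equality holds whenever A is normal, though it can also hold for some non-normal A.)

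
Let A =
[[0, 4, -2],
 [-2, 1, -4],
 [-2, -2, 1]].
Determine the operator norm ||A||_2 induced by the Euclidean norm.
||A||_2 ≈ 5.9419 (= sqrt(largest eigenvalue of A^T A))

||A||_2 = sigma_max(A) = sqrt(lambda_max(A^T A)). Form the symmetric matrix M = A^T A =
[[8, 2, 6],
 [2, 21, -14],
 [6, -14, 21]].
Its characteristic polynomial (trace, sum of principal 2x2 minors, determinant of M give the coefficients) is
  p(λ) = det(λ I - M) = λ^3 - 50λ^2 + 541λ - 784.
No integer candidate from the rational root theorem (±divisors of 784) is a root, so the roots are irrational. The cubic discriminant is Δ = 71474704 > 0, so there are three distinct real roots. p(1) = -292 and p(2) = 106 have opposite signs, so a root lies in (1, 2); Newton's method refines it to λ ≈ 1.7103. p(12) = 236 and p(13) = -4 have opposite signs, so a root lies in (12, 13); Newton's method refines it to λ ≈ 12.9841. p(35) = -224 and p(36) = 548 have opposite signs, so a root lies in (35, 36); Newton's method refines it to λ ≈ 35.3056. Check (Vieta): the three roots sum to 50, matching tr M = 50.
So the eigenvalues of A^T A are ≈ 1.7103, 12.9841, 35.3056 (all ≥ 0, as they must be for A^T A). The largest is λ_max ≈ 35.3056, hence ||A||_2 = sqrt(λ_max) ≈ 5.9419.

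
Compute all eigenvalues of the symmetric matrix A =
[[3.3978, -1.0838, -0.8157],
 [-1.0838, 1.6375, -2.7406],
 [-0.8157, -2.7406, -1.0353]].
sigma(A) ≈ {-3, 3, 4}

A is real symmetric, so its spectrum consists of real eigenvalues. Expanding the characteristic polynomial of the displayed matrix gives
  det(λ I - A) = p(λ) = λ^3 + (-4)λ^2 + (-9)λ + (36).
Solving p(λ) = 0 yields eigenvalues ≈ -3, 3, 4. (A is shown rounded to 4 decimals, so these recover the underlying integer eigenvalues to within that precision.)
Verification: the trace of A = 4 equals the sum of eigenvalues 4, and det(A) ≈ -35.9999 matches the eigenvalue product -36.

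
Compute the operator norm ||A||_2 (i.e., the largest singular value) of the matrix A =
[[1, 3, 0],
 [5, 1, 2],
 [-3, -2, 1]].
||A||_2 ≈ 6.5603 (= sqrt(largest eigenvalue of A^T A))

||A||_2 = sigma_max(A) = sqrt(lambda_max(A^T A)). Form the symmetric matrix M = A^T A =
[[35, 14, 7],
 [14, 14, 0],
 [7, 0, 5]].
Its characteristic polynomial (trace, sum of principal 2x2 minors, determinant of M give the coefficients) is
  p(λ) = det(λ I - M) = λ^3 - 54λ^2 + 490λ - 784.
No integer candidate from the rational root theorem (±divisors of 784) is a root, so the roots are irrational. The cubic discriminant is Δ = 92536304 > 0, so there are three distinct real roots. p(2) = -12 and p(3) = 227 have opposite signs, so a root lies in (2, 3); Newton's method refines it to λ ≈ 2.0423. p(8) = 192 and p(9) = -19 have opposite signs, so a root lies in (8, 9); Newton's method refines it to λ ≈ 8.9198. p(43) = -53 and p(44) = 1416 have opposite signs, so a root lies in (43, 44); Newton's method refines it to λ ≈ 43.038. Check (Vieta): the three roots sum to 54, matching tr M = 54.
So the eigenvalues of A^T A are ≈ 2.0423, 8.9198, 43.038 (all ≥ 0, as they must be for A^T A). The largest is λ_max ≈ 43.038, hence ||A||_2 = sqrt(λ_max) ≈ 6.5603.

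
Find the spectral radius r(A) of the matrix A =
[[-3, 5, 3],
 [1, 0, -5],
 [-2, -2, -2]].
r(A) ≈ 5.0035

The eigenvalues of A are the roots of its characteristic polynomial. With M = A (coefficients from the trace, the sum of principal 2x2 minors, and det A):
  p(λ) = det(λ I - M) = λ^3 + 5λ^2 - 3λ - 84.
No integer candidate from the rational root theorem (±divisors of 84) is a root, so the roots are irrational. The cubic discriminant is Δ = -125499 < 0, so there is one real root and a complex-conjugate pair. p(3) = -21 and p(4) = 48 have opposite signs, so a root lies in (3, 4); Newton's method refines it to λ ≈ 3.3553. Dividing out (λ - (3.3553)) leaves approximately λ^2 + 8.3553λ + 25.0348. For λ^2 + 8.3553λ + 25.0348 the discriminant is -30.3279. It is negative, so the remaining roots are the complex-conjugate pair λ ≈ -4.1777 ± 2.7535i. Their product equals the constant term, so |λ|^2 ≈ 25.0348 and |λ| ≈ 5.0035.
Thus the eigenvalues (to 4 decimals) are 3.3553 (modulus 3.3553); -4.1777 ± 2.7535i (modulus 5.0035). The spectral radius is the largest modulus: r(A) ≈ 5.0035. (Cross-check: r(A) ≤ ||A||_2 ≈ 7.6116; equality holds whenever A is normal, though it can also hold for some non-normal A.)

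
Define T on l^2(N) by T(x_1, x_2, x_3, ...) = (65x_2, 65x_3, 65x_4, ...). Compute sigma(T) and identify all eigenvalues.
sigma(T) = closed disk {z in C : |z| ≤ 65}; sigma_p(T) = open disk {z in C : |z| < 65}

Note T = 65·V where V is the unit left shift (V x)_k = x_{k+1}; so sigma(T) = 65·sigma(V) and ||T|| = 65||V||. ||T x||^2 = 4225sum_{k≥2} |x_k|^2 ≤ 4225||x||^2, with equality on {x : x_1 = 0}, so ||T|| = 65. For any lambda with |lambda| < 65, set r = lambda/65 (|r| < 1); the vector x = (1, r, r^2, ...) is in l^2 and satisfies T x = 65(r, r^2, ...) = lambda x, so lambda is an eigenvalue. On the boundary |lambda| = 65 the geometric series diverges, so no l^2 eigenvector exists, but these lambda lie in the approximate point spectrum. Hence sigma(T) is the closed disk of radius 65 and sigma_p(T) is the open disk.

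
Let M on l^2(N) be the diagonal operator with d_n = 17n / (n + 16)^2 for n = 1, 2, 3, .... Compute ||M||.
||M|| = 17/64 (attained at n = 16)

For M diagonal, ||M|| = sup_n |d_n|. Treat f(x) = 17x / (x + 16)^2 for real x > 0. By the quotient rule, f'(x) = 17(16 - x)/(x + 16)^3, which is positive for x < 16 and negative for x > 16. So f has a unique maximum at x = 16, and since 16 is a positive integer, the supremum over n ≥ 1 is attained at n = 16: d_16 = 17·16/(16 + 16)^2 = 17·16/1024 = 17/64. Hence ||M|| = 17/64.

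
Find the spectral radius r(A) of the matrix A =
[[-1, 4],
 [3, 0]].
r(A) = 4

The eigenvalues of A are the roots of its characteristic polynomial. With M = A (coefficients from the trace and determinant):
  p(λ) = det(λ I - M) = λ^2 + λ - 12.
For λ^2 + λ - 12 the discriminant is 49. It is a perfect square (7^2), so the roots are rational: λ = (-1 ± 7)/2 = 3, -4.
Thus the eigenvalues (to 4 decimals) are 3 (modulus 3); -4 (modulus 4). The spectral radius is the largest modulus: r(A) = 4. (Cross-check: r(A) ≤ ||A||_2 ≈ 4.2426; equality holds whenever A is normal, though it can also hold for some non-normal A.)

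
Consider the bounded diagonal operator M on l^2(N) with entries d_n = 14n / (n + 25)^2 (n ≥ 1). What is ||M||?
||M|| = 7/50 (attained at n = 25)

For M diagonal, ||M|| = sup_n |d_n|. Treat f(x) = 14x / (x + 25)^2 for real x > 0. By the quotient rule, f'(x) = 14(25 - x)/(x + 25)^3, which is positive for x < 25 and negative for x > 25. So f has a unique maximum at x = 25, and since 25 is a positive integer, the supremum over n ≥ 1 is attained at n = 25: d_25 = 14·25/(25 + 25)^2 = 14·25/2500 = 7/50. Hence ||M|| = 7/50.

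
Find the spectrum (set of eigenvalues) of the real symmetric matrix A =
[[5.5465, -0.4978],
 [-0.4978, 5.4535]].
sigma(A) ≈ {5, 6}

A is real symmetric, so its spectrum consists of real eigenvalues. Expanding the characteristic polynomial of the displayed matrix gives
  det(λ I - A) = p(λ) = λ^2 + (-11)λ + (30).
Solving p(λ) = 0 yields eigenvalues ≈ 5, 6. (A is shown rounded to 4 decimals, so these recover the underlying integer eigenvalues to within that precision.)
Verification: the trace of A = 11 equals the sum of eigenvalues 11, and det(A) ≈ 30.0000 matches the eigenvalue product 30.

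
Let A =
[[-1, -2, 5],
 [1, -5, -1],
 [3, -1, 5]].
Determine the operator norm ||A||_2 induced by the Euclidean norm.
||A||_2 ≈ 7.5777 (= sqrt(largest eigenvalue of A^T A))

||A||_2 = sigma_max(A) = sqrt(lambda_max(A^T A)). Form the symmetric matrix M = A^T A =
[[11, -6, 9],
 [-6, 30, -10],
 [9, -10, 51]].
Its characteristic polynomial (trace, sum of principal 2x2 minors, determinant of M give the coefficients) is
  p(λ) = det(λ I - M) = λ^3 - 92λ^2 + 2204λ - 12544.
No integer candidate from the rational root theorem (±divisors of 12544) is a root, so the roots are irrational. The cubic discriminant is Δ = 753560064 > 0, so there are three distinct real roots. p(8) = -288 and p(9) = 569 have opposite signs, so a root lies in (8, 9); Newton's method refines it to λ ≈ 8.3191. p(26) = 144 and p(27) = -421 have opposite signs, so a root lies in (26, 27); Newton's method refines it to λ ≈ 26.2592. p(57) = -631 and p(58) = 912 have opposite signs, so a root lies in (57, 58); Newton's method refines it to λ ≈ 57.4217. Check (Vieta): the three roots sum to 92, matching tr M = 92.
So the eigenvalues of A^T A are ≈ 8.3191, 26.2592, 57.4217 (all ≥ 0, as they must be for A^T A). The largest is λ_max ≈ 57.4217, hence ||A||_2 = sqrt(λ_max) ≈ 7.5777.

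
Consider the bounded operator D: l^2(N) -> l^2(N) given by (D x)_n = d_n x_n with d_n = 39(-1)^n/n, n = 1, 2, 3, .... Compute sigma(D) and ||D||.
sigma(D) = {39(-1)^n/n : n ≥ 1} ∪ {0}; ||D|| = 39

A bounded diagonal operator on l^2 with diagonal entries d_n has spectrum equal to the closure of {d_n : n ≥ 1}: every d_n is an eigenvalue (with eigenvector e_n), so {d_n} ⊂ sigma(D); the spectrum is closed, so its closure is too; and for lambda not in the closure, (D - lambda I) has bounded inverse (the diagonal entries 1/(d_n - lambda) are bounded). For our sequence d_n = 39(-1)^n/n, n = 1, 2, 3, ...:
  - {d_n} = {39(-1)^n/n : n ≥ 1}; the only limit point is 0
  - closure = {39(-1)^n/n : n ≥ 1} ∪ {0}
For the norm: a diagonal operator has ||D|| = sup_n |d_n|. Here |d_n| = 39/n is decreasing, so sup_n |d_n| = |d_1| = 39. So ||D|| = 39.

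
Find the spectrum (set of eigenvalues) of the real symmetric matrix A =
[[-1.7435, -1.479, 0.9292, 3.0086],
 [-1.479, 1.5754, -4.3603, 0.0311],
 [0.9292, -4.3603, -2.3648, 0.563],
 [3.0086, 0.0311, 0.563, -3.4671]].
sigma(A) ≈ {-6, -5, 0, 5}

A is real symmetric, so its spectrum consists of real eigenvalues. Expanding the characteristic polynomial of the displayed matrix gives
  det(λ I - A) = p(λ) = λ^4 + (6)λ^3 + (-25)λ^2 + (-150.0012)λ + (-0.003).
Solving p(λ) = 0 yields eigenvalues ≈ -6, -5, 0, 5. (A is shown rounded to 4 decimals, so these recover the underlying integer eigenvalues to within that precision.)
Verification: the trace of A = -6 equals the sum of eigenvalues -6, and det(A) ≈ -0.0030 matches the eigenvalue product 0.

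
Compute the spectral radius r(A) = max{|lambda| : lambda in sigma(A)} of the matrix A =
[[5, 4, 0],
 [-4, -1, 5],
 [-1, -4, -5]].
r(A) ≈ 3.9119

The eigenvalues of A are the roots of its characteristic polynomial. With M = A (coefficients from the trace, the sum of principal 2x2 minors, and det A):
  p(λ) = det(λ I - M) = λ^3 + λ^2 + 11λ - 25.
No integer candidate from the rational root theorem (±divisors of 25) is a root, so the roots are irrational. The cubic discriminant is Δ = -26928 < 0, so there is one real root and a complex-conjugate pair. p(1) = -12 and p(2) = 9 have opposite signs, so a root lies in (1, 2); Newton's method refines it to λ ≈ 1.6337. Dividing out (λ - (1.6337)) leaves approximately λ^2 + 2.6337λ + 15.3027. For λ^2 + 2.6337λ + 15.3027 the discriminant is -54.2743. It is negative, so the remaining roots are the complex-conjugate pair λ ≈ -1.3169 ± 3.6836i. Their product equals the constant term, so |λ|^2 ≈ 15.3027 and |λ| ≈ 3.9119.
Thus the eigenvalues (to 4 decimals) are 1.6337 (modulus 1.6337); -1.3169 ± 3.6836i (modulus 3.9119). The spectral radius is the largest modulus: r(A) ≈ 3.9119. (Cross-check: r(A) ≤ ||A||_2 ≈ 8.1363; equality holds whenever A is normal, though it can also hold for some non-normal A.)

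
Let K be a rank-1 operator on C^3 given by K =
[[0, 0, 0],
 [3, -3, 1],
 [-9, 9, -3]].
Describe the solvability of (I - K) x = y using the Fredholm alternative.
(I - K) is invertible (det(I - K) = 7 ≠ 0), so for every y in C^3 the equation (I - K) x = y has a unique solution.

K has rank 1, so it is an outer product K = u v^T: every row of K is a multiple of one row vector. Reading off the entries, u = (0, 1, -3) and v = (3, -3, 1) (row i of K equals u_i·v^T). A rank-one matrix u v^T satisfies K u = u (v·u) and kills the (2)-dimensional subspace v^⊥, so its characteristic polynomial is lambda^2 (lambda - v·u) with v·u = tr K = -6. Hence the eigenvalues of I - K are 1 (multiplicity 2) and 1 - (-6) = 7, so det(I - K) = 7. (Direct check: I - K =
[[1, 0, 0],
 [-3, 4, -1],
 [9, -9, 4]]
has determinant 7.) The finite-dimensional Fredholm alternative says: either (I - K) is invertible, or ker(I - K) ≠ {0} and then range(I - K) = ker((I - K)^*)^⊥, with dim ker(I - K) = dim ker((I - K)^*). Since det(I - K) ≠ 0, 1 is not an eigenvalue of K and ker(I - K) = {0}, so we are in the first case: for every y there is a unique x = (I - K)^(-1) y. Explicitly, by the Sherman–Morrison formula, (I - u v^T)^(-1) = I + u v^T/(1 - v·u), i.e. (I - K)^(-1) = I + K/(7).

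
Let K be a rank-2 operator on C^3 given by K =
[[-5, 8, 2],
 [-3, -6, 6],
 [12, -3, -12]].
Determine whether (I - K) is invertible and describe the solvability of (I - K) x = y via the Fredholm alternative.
(I - K) is invertible (det(I - K) = 204 ≠ 0), so for every y in C^3 the equation (I - K) x = y has a unique solution.

K has rank 2 and factors as K = U V^T = u1 v1^T + u2 v2^T with u1 = (2, 0, -3), v1 = (-3, 3, 2), u2 = (1, -3, 3), v2 = (1, 2, -2) (multiplying out reproduces the displayed K). The nonzero eigenvalues of U V^T coincide with those of the 2 x 2 matrix G = V^T U = [[v1·u1, v1·u2], [v2·u1, v2·u2]] = [[-12, -6], [8, -11]], and by the Sylvester determinant identity det(I_3 - U V^T) = det(I_2 - V^T U) = det([[13, 6], [-8, 12]]) = (13)(12) - (6)(-8) = 204. (Direct check: I - K =
[[6, -8, -2],
 [3, 7, -6],
 [-12, 3, 13]]
has determinant 204.) The finite-dimensional Fredholm alternative says: either (I - K) is invertible, or ker(I - K) ≠ {0} and then range(I - K) = ker((I - K)^*)^⊥, with dim ker(I - K) = dim ker((I - K)^*). Since det(I - K) ≠ 0, 1 is not an eigenvalue of K and ker(I - K) = {0}, so we are in the first case: for every y there is a unique x = (I - K)^(-1) y. (Explicitly, by the Woodbury identity, (I - U V^T)^(-1) = I + U (I_2 - G)^(-1) V^T.)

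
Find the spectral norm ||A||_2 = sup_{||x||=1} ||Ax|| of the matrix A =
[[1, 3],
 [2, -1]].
||A||_2 = sqrt((15 + sqrt(29))/2) ≈ 3.1926 (= sqrt(largest eigenvalue of A^T A))

||A||_2 = sigma_max(A) = sqrt(lambda_max(A^T A)). Form the symmetric matrix M = A^T A =
[[5, 1],
 [1, 10]].
Its characteristic polynomial (trace, determinant of M give the coefficients) is
  p(λ) = det(λ I - M) = λ^2 - 15λ + 49.
For λ^2 - 15λ + 49 the discriminant is 29. It is nonnegative but not a perfect square, so the roots are real and irrational: λ = (15 ± sqrt(29))/2 ≈ 10.1926, 4.8074.
So the eigenvalues of A^T A are ≈ 4.8074, 10.1926 (all ≥ 0, as they must be for A^T A). The largest is λ_max = (15 + sqrt(29))/2 ≈ 10.1926, hence ||A||_2 = sqrt(λ_max) = sqrt((15 + sqrt(29))/2) ≈ 3.1926.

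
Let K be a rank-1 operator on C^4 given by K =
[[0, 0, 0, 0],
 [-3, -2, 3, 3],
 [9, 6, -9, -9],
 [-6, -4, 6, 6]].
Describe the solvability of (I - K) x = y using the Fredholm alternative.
(I - K) is invertible (det(I - K) = 6 ≠ 0), so for every y in C^4 the equation (I - K) x = y has a unique solution.

K has rank 1, so it is an outer product K = u v^T: every row of K is a multiple of one row vector. Reading off the entries, u = (0, -1, 3, -2) and v = (3, 2, -3, -3) (row i of K equals u_i·v^T). A rank-one matrix u v^T satisfies K u = u (v·u) and kills the (3)-dimensional subspace v^⊥, so its characteristic polynomial is lambda^3 (lambda - v·u) with v·u = tr K = -5. Hence the eigenvalues of I - K are 1 (multiplicity 3) and 1 - (-5) = 6, so det(I - K) = 6. (Direct check: I - K =
[[1, 0, 0, 0],
 [3, 3, -3, -3],
 [-9, -6, 10, 9],
 [6, 4, -6, -5]]
has determinant 6.) The finite-dimensional Fredholm alternative says: either (I - K) is invertible, or ker(I - K) ≠ {0} and then range(I - K) = ker((I - K)^*)^⊥, with dim ker(I - K) = dim ker((I - K)^*). Since det(I - K) ≠ 0, 1 is not an eigenvalue of K and ker(I - K) = {0}, so we are in the first case: for every y there is a unique x = (I - K)^(-1) y. Explicitly, by the Sherman–Morrison formula, (I - u v^T)^(-1) = I + u v^T/(1 - v·u), i.e. (I - K)^(-1) = I + K/(6).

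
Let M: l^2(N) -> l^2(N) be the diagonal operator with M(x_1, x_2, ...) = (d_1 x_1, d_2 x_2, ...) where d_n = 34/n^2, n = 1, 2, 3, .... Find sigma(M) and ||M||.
sigma(M) = {34/n^2 : n ≥ 1} ∪ {0}; ||M|| = 34

A bounded diagonal operator on l^2 with diagonal entries d_n has spectrum equal to the closure of {d_n : n ≥ 1}: every d_n is an eigenvalue (with eigenvector e_n), so {d_n} ⊂ sigma(M); the spectrum is closed, so its closure is too; and for lambda not in the closure, (M - lambda I) has bounded inverse (the diagonal entries 1/(d_n - lambda) are bounded). For our sequence d_n = 34/n^2, n = 1, 2, 3, ...:
  - {d_n} = {34/n^2 : n ≥ 1}; the only limit point is 0
  - closure = {34/n^2 : n ≥ 1} ∪ {0}
For the norm: a diagonal operator has ||M|| = sup_n |d_n|. Here d_n = 34/n^2 is positive and decreasing, so sup_n |d_n| = d_1 = 34. So ||M|| = 34.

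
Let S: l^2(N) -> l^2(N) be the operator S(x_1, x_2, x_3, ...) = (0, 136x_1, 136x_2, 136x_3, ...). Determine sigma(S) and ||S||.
sigma(S) = closed disk {z in C : |z| ≤ 136}; ||S|| = 136

Note S = 136·U where U is the unit right shift (U x)_k = x_{k-1} (with x_0 := 0); so ||S|| = 136||U|| and sigma(S) = 136·sigma(U). ||S x||^2 = sum_{k≥1} |136x_k|^2 = 18496||x||^2, so ||S|| = 136 and sigma(S) ⊂ {|z| ≤ 136}. For any |lambda| < 136, the equation (S - lambda I) x = 0 forces x_1 = 0, then 136x_k = lambda x_{k+1} ⇒ x = 0, so S has no eigenvalues. But (S - lambda I) is not surjective for |lambda| < 136: solving (S - lambda I) x = e_1 would require x_n proportional to (lambda/136)^(-n), which is not in l^2. So every |lambda| < 136 lies in the residual spectrum. The boundary |lambda| = 136 is in the approximate point spectrum (the spectrum is closed). Hence sigma(S) is the closed disk of radius 136.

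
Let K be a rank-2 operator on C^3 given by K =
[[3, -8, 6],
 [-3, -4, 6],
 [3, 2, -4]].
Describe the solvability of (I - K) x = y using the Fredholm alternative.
(I - K) is invertible (det(I - K) = -56 ≠ 0), so for every y in C^3 the equation (I - K) x = y has a unique solution.

K has rank 2 and factors as K = U V^T = u1 v1^T + u2 v2^T with u1 = (1, -1, 1), v1 = (3, -2, 0), u2 = (3, 3, -2), v2 = (0, -2, 2) (multiplying out reproduces the displayed K). The nonzero eigenvalues of U V^T coincide with those of the 2 x 2 matrix G = V^T U = [[v1·u1, v1·u2], [v2·u1, v2·u2]] = [[5, 3], [4, -10]], and by the Sylvester determinant identity det(I_3 - U V^T) = det(I_2 - V^T U) = det([[-4, -3], [-4, 11]]) = (-4)(11) - (-3)(-4) = -56. (Direct check: I - K =
[[-2, 8, -6],
 [3, 5, -6],
 [-3, -2, 5]]
has determinant -56.) The finite-dimensional Fredholm alternative says: either (I - K) is invertible, or ker(I - K) ≠ {0} and then range(I - K) = ker((I - K)^*)^⊥, with dim ker(I - K) = dim ker((I - K)^*). Since det(I - K) ≠ 0, 1 is not an eigenvalue of K and ker(I - K) = {0}, so we are in the first case: for every y there is a unique x = (I - K)^(-1) y. (Explicitly, by the Woodbury identity, (I - U V^T)^(-1) = I + U (I_2 - G)^(-1) V^T.)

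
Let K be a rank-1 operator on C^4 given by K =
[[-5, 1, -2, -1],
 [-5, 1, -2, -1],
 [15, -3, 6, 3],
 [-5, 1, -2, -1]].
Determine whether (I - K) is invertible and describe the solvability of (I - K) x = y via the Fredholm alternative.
(I - K) is singular (det(I - K) = 0, i.e. 1 ∈ sigma(K)). (I - K) x = y is solvable iff y ⊥ ker((I - K)^*) = span{(-5, 1, -2, -1)}, i.e. iff -5y_1 + y_2 - 2y_3 - y_4 = 0. When solvable, the solutions are x = y + c·(1, 1, -3, 1), c arbitrary (ker(I - K) = span{(1, 1, -3, 1)}, dimension 1).

K has rank 1, so it is an outer product K = u v^T: every row of K is a multiple of one row vector. Reading off the entries, u = (1, 1, -3, 1) and v = (-5, 1, -2, -1) (row i of K equals u_i·v^T). A rank-one matrix u v^T satisfies K u = u (v·u) and kills the (3)-dimensional subspace v^⊥, so its characteristic polynomial is lambda^3 (lambda - v·u) with v·u = tr K = 1. Hence the eigenvalues of I - K are 1 (multiplicity 3) and 1 - (1) = 0, so det(I - K) = 0. (Direct check: I - K =
[[6, -1, 2, 1],
 [5, 0, 2, 1],
 [-15, 3, -5, -3],
 [5, -1, 2, 2]]
has determinant 0.) So 1 is an eigenvalue of K and (I - K) is not invertible. The finite-dimensional Fredholm alternative says: either (I - K) is invertible, or ker(I - K) ≠ {0} and then range(I - K) = ker((I - K)^*)^⊥, with dim ker(I - K) = dim ker((I - K)^*). We are in the second case, so we need both kernels. Kernel of I - K: (I - K) u = u - u (v·u) = u - u = 0, so ker(I - K) = span{u} = span{(1, 1, -3, 1)} (it is exactly 1-dimensional because rank(I - K) = 3). Kernel of the adjoint: K is real, so (I - K)^* = I - K^T = I - v u^T, and (I - v u^T) v = v - v (u·v) = 0; hence ker((I - K)^*) = span{v} = span{(-5, 1, -2, -1)}. Therefore (I - K) x = y is solvable iff <y, v> = 0, i.e. iff -5y_1 + y_2 - 2y_3 - y_4 = 0. When this holds, K y = u (v·y) = 0, so (I - K) y = y and x = y is a particular solution; the full solution set is the line x = y + c·u = y + c·(1, 1, -3, 1), c ∈ C.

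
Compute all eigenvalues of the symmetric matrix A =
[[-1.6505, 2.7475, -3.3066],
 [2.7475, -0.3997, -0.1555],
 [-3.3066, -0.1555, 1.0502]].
sigma(A) ≈ {-5, 0, 4}

A is real symmetric, so its spectrum consists of real eigenvalues. Expanding the characteristic polynomial of the displayed matrix gives
  det(λ I - A) = p(λ) = λ^3 + (1)λ^2 + (-20)λ + (0).
Solving p(λ) = 0 yields eigenvalues ≈ -5, 0, 4. (A is shown rounded to 4 decimals, so these recover the underlying integer eigenvalues to within that precision.)
Verification: the trace of A = -1 equals the sum of eigenvalues -1, and det(A) ≈ 0.0006 matches the eigenvalue product 0.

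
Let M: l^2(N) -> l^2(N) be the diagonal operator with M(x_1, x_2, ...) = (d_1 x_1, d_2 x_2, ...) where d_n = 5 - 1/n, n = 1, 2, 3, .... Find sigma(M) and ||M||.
sigma(M) = {5 - 1/n : n ≥ 1} ∪ {5}; ||M|| = 5

A bounded diagonal operator on l^2 with diagonal entries d_n has spectrum equal to the closure of {d_n : n ≥ 1}: every d_n is an eigenvalue (with eigenvector e_n), so {d_n} ⊂ sigma(M); the spectrum is closed, so its closure is too; and for lambda not in the closure, (M - lambda I) has bounded inverse (the diagonal entries 1/(d_n - lambda) are bounded). For our sequence d_n = 5 - 1/n, n = 1, 2, 3, ...:
  - {d_n} = {5 - 1/n : n ≥ 1}; the only limit point is 5
  - closure = {5 - 1/n : n ≥ 1} ∪ {5}
For the norm: a diagonal operator has ||M|| = sup_n |d_n|. Here d_n = 5 - 1/n increases monotonically from d_1 = 4 toward 5, with all terms in [4, 5); so sup_n |d_n| = 5 (the supremum is the limit, not attained). So ||M|| = 5.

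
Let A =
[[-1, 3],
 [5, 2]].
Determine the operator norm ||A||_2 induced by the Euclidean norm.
||A||_2 = sqrt((39 + sqrt(365))/2) ≈ 5.39 (= sqrt(largest eigenvalue of A^T A))

||A||_2 = sigma_max(A) = sqrt(lambda_max(A^T A)). Form the symmetric matrix M = A^T A =
[[26, 7],
 [7, 13]].
Its characteristic polynomial (trace, determinant of M give the coefficients) is
  p(λ) = det(λ I - M) = λ^2 - 39λ + 289.
For λ^2 - 39λ + 289 the discriminant is 365. It is nonnegative but not a perfect square, so the roots are real and irrational: λ = (39 ± sqrt(365))/2 ≈ 29.0525, 9.9475.
So the eigenvalues of A^T A are ≈ 9.9475, 29.0525 (all ≥ 0, as they must be for A^T A). The largest is λ_max = (39 + sqrt(365))/2 ≈ 29.0525, hence ||A||_2 = sqrt(λ_max) = sqrt((39 + sqrt(365))/2) ≈ 5.39.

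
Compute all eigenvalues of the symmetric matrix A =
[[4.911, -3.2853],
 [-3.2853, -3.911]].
sigma(A) ≈ {-5, 6}

A is real symmetric, so its spectrum consists of real eigenvalues. Expanding the characteristic polynomial of the displayed matrix gives
  det(λ I - A) = p(λ) = λ^2 + (-1)λ + (-30).
Solving p(λ) = 0 yields eigenvalues ≈ -5, 6. (A is shown rounded to 4 decimals, so these recover the underlying integer eigenvalues to within that precision.)
Verification: the trace of A = 1 equals the sum of eigenvalues 1, and det(A) ≈ -30.0001 matches the eigenvalue product -30.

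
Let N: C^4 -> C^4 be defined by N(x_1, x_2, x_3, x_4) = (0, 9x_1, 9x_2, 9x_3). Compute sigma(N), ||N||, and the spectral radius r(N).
sigma(N) = {0}; ||N|| = 9; r(N) = 0. (N is nilpotent with N^4 = 0.)

On C^4, N is a strictly lower-triangular matrix with 9 on the subdiagonal and zeros elsewhere, so its characteristic polynomial is lambda^4 and every eigenvalue is 0: sigma(N) = {0}. For the operator norm, N e_i = 9e_{i+1} for i = 1, ..., 3 and N e_4 = 0, so the singular values of N are 9 (with multiplicity 3) and 0; hence ||N|| = 9. The spectral radius r(N) = max|lambda| = 0. Note ||N|| > r(N) — characteristic of non-normal nilpotent operators. Indeed N^4 = 0.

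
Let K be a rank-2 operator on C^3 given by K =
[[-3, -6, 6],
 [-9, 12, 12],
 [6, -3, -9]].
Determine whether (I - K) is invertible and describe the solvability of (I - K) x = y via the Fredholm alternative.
(I - K) is invertible (det(I - K) = -170 ≠ 0), so for every y in C^3 the equation (I - K) x = y has a unique solution.

K has rank 2 and factors as K = U V^T = u1 v1^T + u2 v2^T with u1 = (-3, -3, 3), v1 = (2, -1, -3), u2 = (3, -3, 0), v2 = (1, -3, -1) (multiplying out reproduces the displayed K). The nonzero eigenvalues of U V^T coincide with those of the 2 x 2 matrix G = V^T U = [[v1·u1, v1·u2], [v2·u1, v2·u2]] = [[-12, 9], [3, 12]], and by the Sylvester determinant identity det(I_3 - U V^T) = det(I_2 - V^T U) = det([[13, -9], [-3, -11]]) = (13)(-11) - (-9)(-3) = -170. (Direct check: I - K =
[[4, 6, -6],
 [9, -11, -12],
 [-6, 3, 10]]
has determinant -170.) The finite-dimensional Fredholm alternative says: either (I - K) is invertible, or ker(I - K) ≠ {0} and then range(I - K) = ker((I - K)^*)^⊥, with dim ker(I - K) = dim ker((I - K)^*). Since det(I - K) ≠ 0, 1 is not an eigenvalue of K and ker(I - K) = {0}, so we are in the first case: for every y there is a unique x = (I - K)^(-1) y. (Explicitly, by the Woodbury identity, (I - U V^T)^(-1) = I + U (I_2 - G)^(-1) V^T.)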